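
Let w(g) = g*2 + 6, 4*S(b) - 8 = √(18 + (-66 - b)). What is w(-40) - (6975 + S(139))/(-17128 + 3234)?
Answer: -1021179/13894 + I*√187/55576 ≈ -73.498 + 0.00024606*I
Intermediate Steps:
S(b) = 2 + √(-48 - b)/4 (S(b) = 2 + √(18 + (-66 - b))/4 = 2 + √(-48 - b)/4)
w(g) = 6 + 2*g (w(g) = 2*g + 6 = 6 + 2*g)
w(-40) - (6975 + S(139))/(-17128 + 3234) = (6 + 2*(-40)) - (6975 + (2 + √(-48 - 1*139)/4))/(-17128 + 3234) = (6 - 80) - (6975 + (2 + √(-48 - 139)/4))/(-13894) = -74 - (6975 + (2 + √(-187)/4))*(-1)/13894 = -74 - (6975 + (2 + (I*√187)/4))*(-1)/13894 = -74 - (6975 + (2 + I*√187/4))*(-1)/13894 = -74 - (6977 + I*√187/4)*(-1)/13894 = -74 - (-6977/13894 - I*√187/55576) = -74 + (6977/13894 + I*√187/55576) = -1021179/13894 + I*√187/55576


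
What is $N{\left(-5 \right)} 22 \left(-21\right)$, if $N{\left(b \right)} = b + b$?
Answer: $4620$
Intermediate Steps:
$N{\left(b \right)} = 2 b$
$N{\left(-5 \right)} 22 \left(-21\right) = 2 \left(-5\right) 22 \left(-21\right) = \left(-10\right) 22 \left(-21\right) = \left(-220\right) \left(-21\right) = 4620$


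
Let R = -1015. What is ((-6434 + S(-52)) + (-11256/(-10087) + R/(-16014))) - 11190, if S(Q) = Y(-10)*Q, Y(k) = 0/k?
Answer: -406667277449/23076174 ≈ -17623.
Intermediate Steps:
Y(k) = 0
S(Q) = 0 (S(Q) = 0*Q = 0)
((-6434 + S(-52)) + (-11256/(-10087) + R/(-16014))) - 11190 = ((-6434 + 0) + (-11256/(-10087) - 1015/(-16014))) - 11190 = (-6434 + (-11256*(-1/10087) - 1015*(-1/16014))) - 11190 = (-6434 + (1608/1441 + 1015/16014)) - 11190 = (-6434 + 27213127/23076174) - 11190 = -148444890389/23076174 - 11190 = -406667277449/23076174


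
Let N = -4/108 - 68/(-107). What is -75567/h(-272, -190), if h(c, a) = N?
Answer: -218313063/1729 ≈ -1.2627e+5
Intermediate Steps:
N = 1729/2889 (N = -4*1/108 - 68*(-1/107) = -1/27 + 68/107 = 1729/2889 ≈ 0.59848)
h(c, a) = 1729/2889
-75567/h(-272, -190) = -75567/1729/2889 = -75567*2889/1729 = -218313063/1729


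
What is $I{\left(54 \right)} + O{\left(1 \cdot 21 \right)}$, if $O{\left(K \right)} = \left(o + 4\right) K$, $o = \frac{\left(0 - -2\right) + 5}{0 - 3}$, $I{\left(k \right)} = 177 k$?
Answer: $9593$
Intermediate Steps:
$o = - \frac{7}{3}$ ($o = \frac{\left(0 + 2\right) + 5}{-3} = \left(2 + 5\right) \left(- \frac{1}{3}\right) = 7 \left(- \frac{1}{3}\right) = - \frac{7}{3} \approx -2.3333$)
$O{\left(K \right)} = \frac{5 K}{3}$ ($O{\left(K \right)} = \left(- \frac{7}{3} + 4\right) K = \frac{5 K}{3}$)
$I{\left(54 \right)} + O{\left(1 \cdot 21 \right)} = 177 \cdot 54 + \frac{5 \cdot 1 \cdot 21}{3} = 9558 + \frac{5}{3} \cdot 21 = 9558 + 35 = 9593$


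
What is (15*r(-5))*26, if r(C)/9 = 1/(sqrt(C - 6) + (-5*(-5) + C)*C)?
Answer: -117000/3337 - 1170*I*sqrt(11)/3337 ≈ -35.061 - 1.1629*I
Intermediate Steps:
r(C) = 9/(sqrt(-6 + C) + C*(25 + C)) (r(C) = 9/(sqrt(C - 6) + (-5*(-5) + C)*C) = 9/(sqrt(-6 + C) + (25 + C)*C) = 9/(sqrt(-6 + C) + C*(25 + C)))
(15*r(-5))*26 = (15*(9/((-5)**2 + sqrt(-6 - 5) + 25*(-5))))*26 = (15*(9/(25 + sqrt(-11) - 125)))*26 = (15*(9/(25 + I*sqrt(11) - 125)))*26 = (15*(9/(-100 + I*sqrt(11))))*26 = (135/(-100 + I*sqrt(11)))*26 = 3510/(-100 + I*sqrt(11))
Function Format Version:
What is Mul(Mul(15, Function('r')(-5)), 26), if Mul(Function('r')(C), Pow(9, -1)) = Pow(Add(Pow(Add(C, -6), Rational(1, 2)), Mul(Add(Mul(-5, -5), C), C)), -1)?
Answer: Add(Rational(-117000, 3337), Mul(Rational(-1170, 3337), I, Pow(11, Rational(1, 2)))) ≈ Add(-35.061, Mul(-1.1629, I))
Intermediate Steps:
Function('r')(C) = Mul(9, Pow(Add(Pow(Add(-6, C), Rational(1, 2)), Mul(C, Add(25, C))), -1)) (Function('r')(C) = Mul(9, Pow(Add(Pow(Add(C, -6), Rational(1, 2)), Mul(Add(Mul(-5, -5), C), C)), -1)) = Mul(9, Pow(Add(Pow(Add(-6, C), Rational(1, 2)), Mul(Add(25, C), C)), -1)) = Mul(9, Pow(Add(Pow(Add(-6, C), Rational(1, 2)), Mul(C, Add(25, C))), -1)))
Mul(Mul(15, Function('r')(-5)), 26) = Mul(Mul(15, Mul(9, Pow(Add(Pow(-5, 2), Pow(Add(-6, -5), Rational(1, 2)), Mul(25, -5)), -1))), 26) = Mul(Mul(15, Mul(9, Pow(Add(25, Pow(-11, Rational(1, 2)), -125), -1))), 26) = Mul(Mul(15, Mul(9, Pow(Add(25, Mul(I, Pow(11, Rational(1, 2))), -125), -1))), 26) = Mul(Mul(15, Mul(9, Pow(Add(-100, Mul(I, Pow(11, Rational(1, 2)))), -1))), 26) = Mul(Mul(135, Pow(Add(-100, Mul(I, Pow(11, Rational(1, 2)))), -1)), 26) = Mul(3510, Pow(Add(-100, Mul(I, Pow(11, Rational(1, 2)))), -1))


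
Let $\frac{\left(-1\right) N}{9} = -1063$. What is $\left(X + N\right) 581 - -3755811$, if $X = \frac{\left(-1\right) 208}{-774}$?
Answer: $\frac{3604670530}{387} \approx 9.3144 \cdot 10^{6}$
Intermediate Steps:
$N = 9567$ ($N = \left(-9\right) \left(-1063\right) = 9567$)
$X = \frac{104}{387}$ ($X = \left(-208\right) \left(- \frac{1}{774}\right) = \frac{104}{387} \approx 0.26873$)
$\left(X + N\right) 581 - -3755811 = \left(\frac{104}{387} + 9567\right) 581 - -3755811 = \frac{3702533}{387} \cdot 581 + 3755811 = \frac{2151171673}{387} + 3755811 = \frac{3604670530}{387}$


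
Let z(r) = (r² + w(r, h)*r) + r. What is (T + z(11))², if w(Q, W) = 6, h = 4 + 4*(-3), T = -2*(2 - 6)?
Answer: 42436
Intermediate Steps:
T = 8 (T = -2*(-4) = 8)
h = -8 (h = 4 - 12 = -8)
z(r) = r² + 7*r (z(r) = (r² + 6*r) + r = r² + 7*r)
(T + z(11))² = (8 + 11*(7 + 11))² = (8 + 11*18)² = (8 + 198)² = 206² = 42436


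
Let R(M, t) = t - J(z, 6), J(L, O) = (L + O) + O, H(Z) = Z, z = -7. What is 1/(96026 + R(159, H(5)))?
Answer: 1/96026 ≈ 1.0414e-5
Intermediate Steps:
J(L, O) = L + 2*O
R(M, t) = -5 + t (R(M, t) = t - (-7 + 2*6) = t - (-7 + 12) = t - 1*5 = t - 5 = -5 + t)
1/(96026 + R(159, H(5))) = 1/(96026 + (-5 + 5)) = 1/(96026 + 0) = 1/96026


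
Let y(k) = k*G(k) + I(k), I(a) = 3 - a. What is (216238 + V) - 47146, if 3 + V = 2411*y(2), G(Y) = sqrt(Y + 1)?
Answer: 171500 + 4822*sqrt(3) ≈ 1.7985e+5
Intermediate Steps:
G(Y) = sqrt(1 + Y)
y(k) = 3 - k + k*sqrt(1 + k) (y(k) = k*sqrt(1 + k) + (3 - k) = 3 - k + k*sqrt(1 + k))
V = 2408 + 4822*sqrt(3) (V = -3 + 2411*(3 - 1*2 + 2*sqrt(1 + 2)) = -3 + 2411*(3 - 2 + 2*sqrt(3)) = -3 + 2411*(1 + 2*sqrt(3)) = -3 + (2411 + 4822*sqrt(3)) = 2408 + 4822*sqrt(3) ≈ 10760.)
(216238 + V) - 47146 = (216238 + (2408 + 4822*sqrt(3))) - 47146 = (218646 + 4822*sqrt(3)) - 47146 = 171500 + 4822*sqrt(3)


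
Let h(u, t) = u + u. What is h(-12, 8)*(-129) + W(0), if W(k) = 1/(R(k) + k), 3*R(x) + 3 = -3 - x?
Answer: 6191/2 ≈ 3095.5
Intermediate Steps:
R(x) = -2 - x/3 (R(x) = -1 + (-3 - x)/3 = -1 + (-1 - x/3) = -2 - x/3)
W(k) = 1/(-2 + 2*k/3) (W(k) = 1/((-2 - k/3) + k) = 1/(-2 + 2*k/3))
h(u, t) = 2*u
h(-12, 8)*(-129) + W(0) = (2*(-12))*(-129) + 3/(2*(-3 + 0)) = -24*(-129) + (3/2)/(-3) = 3096 + (3/2)*(-⅓) = 3096 - ½ = 6191/2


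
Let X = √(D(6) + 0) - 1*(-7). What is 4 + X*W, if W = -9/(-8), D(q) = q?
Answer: 95/8 + 9*√6/8 ≈ 14.631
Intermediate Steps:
W = 9/8 (W = -9*(-⅛) = 9/8 ≈ 1.1250)
X = 7 + √6 (X = √(6 + 0) - 1*(-7) = √6 + 7 = 7 + √6 ≈ 9.4495)
4 + X*W = 4 + (7 + √6)*(9/8) = 4 + (63/8 + 9*√6/8) = 95/8 + 9*√6/8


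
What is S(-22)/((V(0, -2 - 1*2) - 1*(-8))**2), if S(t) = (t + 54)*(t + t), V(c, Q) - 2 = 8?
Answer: -352/81 ≈ -4.3457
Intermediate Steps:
V(c, Q) = 10 (V(c, Q) = 2 + 8 = 10)
S(t) = 2*t*(54 + t) (S(t) = (54 + t)*(2*t) = 2*t*(54 + t))
S(-22)/((V(0, -2 - 1*2) - 1*(-8))**2) = (2*(-22)*(54 - 22))/((10 - 1*(-8))**2) = (2*(-22)*32)/((10 + 8)**2) = -1408/(18**2) = -1408/324 = -1408*1/324 = -352/81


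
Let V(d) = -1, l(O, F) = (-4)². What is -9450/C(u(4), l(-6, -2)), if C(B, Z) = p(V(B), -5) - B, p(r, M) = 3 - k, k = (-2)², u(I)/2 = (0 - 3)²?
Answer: 9450/19 ≈ 497.37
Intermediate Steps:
l(O, F) = 16
u(I) = 18 (u(I) = 2*(0 - 3)² = 2*(-3)² = 2*9 = 18)
k = 4
p(r, M) = -1 (p(r, M) = 3 - 1*4 = 3 - 4 = -1)
C(B, Z) = -1 - B
-9450/C(u(4), l(-6, -2)) = -9450/(-1 - 1*18) = -9450/(-1 - 18) = -9450/(-19) = -9450*(-1/19) = 9450/19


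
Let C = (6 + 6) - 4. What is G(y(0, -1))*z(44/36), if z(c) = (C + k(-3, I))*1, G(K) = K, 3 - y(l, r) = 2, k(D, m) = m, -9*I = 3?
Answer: 23/3 ≈ 7.6667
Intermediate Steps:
I = -⅓ (I = -⅑*3 = -⅓ ≈ -0.33333)
C = 8 (C = 12 - 4 = 8)
y(l, r) = 1 (y(l, r) = 3 - 1*2 = 3 - 2 = 1)
z(c) = 23/3 (z(c) = (8 - ⅓)*1 = (23/3)*1 = 23/3)
G(y(0, -1))*z(44/36) = 1*(23/3) = 23/3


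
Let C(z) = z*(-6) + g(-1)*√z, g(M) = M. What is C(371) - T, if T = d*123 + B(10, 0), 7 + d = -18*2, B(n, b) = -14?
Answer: 3077 - √371 ≈ 3057.7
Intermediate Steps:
d = -43 (d = -7 - 18*2 = -7 - 36 = -43)
T = -5303 (T = -43*123 - 14 = -5289 - 14 = -5303)
C(z) = -√z - 6*z (C(z) = z*(-6) - √z = -6*z - √z = -√z - 6*z)
C(371) - T = (-√371 - 6*371) - 1*(-5303) = (-√371 - 2226) + 5303 = (-2226 - √371) + 5303 = 3077 - √371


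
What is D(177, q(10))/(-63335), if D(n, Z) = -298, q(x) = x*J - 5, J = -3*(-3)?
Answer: 298/63335 ≈ 0.0047051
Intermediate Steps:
J = 9
q(x) = -5 + 9*x (q(x) = x*9 - 5 = 9*x - 5 = -5 + 9*x)
D(177, q(10))/(-63335) = -298/(-63335) = -298*(-1/63335) = 298/63335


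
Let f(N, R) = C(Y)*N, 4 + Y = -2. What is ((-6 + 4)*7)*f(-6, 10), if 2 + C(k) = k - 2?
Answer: -840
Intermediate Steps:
Y = -6 (Y = -4 - 2 = -6)
C(k) = -4 + k (C(k) = -2 + (k - 2) = -2 + (-2 + k) = -4 + k)
f(N, R) = -10*N (f(N, R) = (-4 - 6)*N = -10*N)
((-6 + 4)*7)*f(-6, 10) = ((-6 + 4)*7)*(-10*(-6)) = -2*7*60 = -14*60 = -840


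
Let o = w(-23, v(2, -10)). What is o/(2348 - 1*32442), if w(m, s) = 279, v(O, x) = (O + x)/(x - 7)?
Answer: -279/30094 ≈ -0.0092710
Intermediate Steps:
v(O, x) = (O + x)/(-7 + x)
o = 279
o/(2348 - 1*32442) = 279/(2348 - 1*32442) = 279/(2348 - 32442) = 279/(-30094) = 279*(-1/30094) = -279/30094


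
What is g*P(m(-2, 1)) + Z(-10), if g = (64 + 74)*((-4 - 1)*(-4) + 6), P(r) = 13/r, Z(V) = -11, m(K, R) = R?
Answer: 46633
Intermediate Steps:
g = 3588 (g = 138*(-5*(-4) + 6) = 138*(20 + 6) = 138*26 = 3588)
g*P(m(-2, 1)) + Z(-10) = 3588*(13/1) - 11 = 3588*(13*1) - 11 = 3588*13 - 11 = 46644 - 11 = 46633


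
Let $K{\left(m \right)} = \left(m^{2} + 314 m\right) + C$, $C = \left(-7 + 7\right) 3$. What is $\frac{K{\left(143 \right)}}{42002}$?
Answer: $\frac{65351}{42002} \approx 1.5559$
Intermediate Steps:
$C = 0$ ($C = 0 \cdot 3 = 0$)
$K{\left(m \right)} = m^{2} + 314 m$ ($K{\left(m \right)} = \left(m^{2} + 314 m\right) + 0 = m^{2} + 314 m$)
$\frac{K{\left(143 \right)}}{42002} = \frac{143 \left(314 + 143\right)}{42002} = 143 \cdot 457 \cdot \frac{1}{42002} = 65351 \cdot \frac{1}{42002} = \frac{65351}{42002}$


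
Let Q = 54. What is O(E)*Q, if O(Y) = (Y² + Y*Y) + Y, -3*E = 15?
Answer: 2430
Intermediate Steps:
E = -5 (E = -⅓*15 = -5)
O(Y) = Y + 2*Y² (O(Y) = (Y² + Y²) + Y = 2*Y² + Y = Y + 2*Y²)
O(E)*Q = -5*(1 + 2*(-5))*54 = -5*(1 - 10)*54 = -5*(-9)*54 = 45*54 = 2430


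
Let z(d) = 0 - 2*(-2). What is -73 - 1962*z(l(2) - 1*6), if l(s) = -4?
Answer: -7921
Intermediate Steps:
z(d) = 4 (z(d) = 0 + 4 = 4)
-73 - 1962*z(l(2) - 1*6) = -73 - 1962*4 = -73 - 109*72 = -73 - 7848 = -7921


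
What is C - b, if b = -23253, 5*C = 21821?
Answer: 138086/5 ≈ 27617.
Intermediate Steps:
C = 21821/5 (C = (⅕)*21821 = 21821/5 ≈ 4364.2)
C - b = 21821/5 - 1*(-23253) = 21821/5 + 23253 = 138086/5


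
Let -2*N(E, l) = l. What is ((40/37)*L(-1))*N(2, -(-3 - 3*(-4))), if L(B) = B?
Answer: -180/37 ≈ -4.8649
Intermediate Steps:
N(E, l) = -l/2
((40/37)*L(-1))*N(2, -(-3 - 3*(-4))) = ((40/37)*(-1))*(-(-1)*(-3 - 3*(-4))/2) = ((40*(1/37))*(-1))*(-(-1)*(-3 + 12)/2) = ((40/37)*(-1))*(-(-1)*9/2) = -(-20)*(-9)/37 = -40/37*9/2 = -180/37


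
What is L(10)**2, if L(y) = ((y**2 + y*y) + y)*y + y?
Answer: 4452100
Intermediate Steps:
L(y) = y + y*(y + 2*y**2) (L(y) = ((y**2 + y**2) + y)*y + y = (2*y**2 + y)*y + y = (y + 2*y**2)*y + y = y*(y + 2*y**2) + y = y + y*(y + 2*y**2))
L(10)**2 = (10*(1 + 10 + 2*10**2))**2 = (10*(1 + 10 + 2*100))**2 = (10*(1 + 10 + 200))**2 = (10*211)**2 = 2110**2 = 4452100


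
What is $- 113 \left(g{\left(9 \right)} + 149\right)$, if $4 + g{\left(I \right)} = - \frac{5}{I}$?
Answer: $- \frac{146900}{9} \approx -16322.0$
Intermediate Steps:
$g{\left(I \right)} = -4 - \frac{5}{I}$
$- 113 \left(g{\left(9 \right)} + 149\right) = - 113 \left(\left(-4 - \frac{5}{9}\right) + 149\right) = - 113 \left(- \frac{41}{9} + 149\right) = \left(-113\right) \frac{1300}{9} = - \frac{146900}{9}$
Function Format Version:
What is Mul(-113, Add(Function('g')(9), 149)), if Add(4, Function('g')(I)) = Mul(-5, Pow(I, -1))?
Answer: Rational(-146900, 9) ≈ -16322.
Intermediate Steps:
Function('g')(I) = Add(-4, Mul(-5, Pow(I, -1)))
Mul(-113, Add(Function('g')(9), 149)) = Mul(-113, Add(Add(-4, Mul(-5, Pow(9, -1))), 149)) = Mul(-113, Add(Add(-4, Mul(-5, Rational(1, 9))), 149)) = Mul(-113, Add(Add(-4, Rational(-5, 9)), 149)) = Mul(-113, Add(Rational(-41, 9), 149)) = Mul(-113, Rational(1300, 9)) = Rational(-146900, 9)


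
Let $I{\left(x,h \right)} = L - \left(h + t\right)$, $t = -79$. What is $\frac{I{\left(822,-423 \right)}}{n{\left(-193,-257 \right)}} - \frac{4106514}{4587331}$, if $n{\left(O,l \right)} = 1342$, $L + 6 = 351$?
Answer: $- \frac{147770221}{559654382} \approx -0.26404$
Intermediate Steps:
$L = 345$ ($L = -6 + 351 = 345$)
$I{\left(x,h \right)} = 424 - h$ ($I{\left(x,h \right)} = 345 - \left(h - 79\right) = 345 - \left(-79 + h\right) = 424 - h$)
$\frac{I{\left(822,-423 \right)}}{n{\left(-193,-257 \right)}} - \frac{4106514}{4587331} = \frac{424 - -423}{1342} - \frac{4106514}{4587331} = \left(424 + 423\right) \frac{1}{1342} - \frac{4106514}{4587331} = 847 \cdot \frac{1}{1342} - \frac{4106514}{4587331} = \frac{77}{122} - \frac{4106514}{4587331} = - \frac{147770221}{559654382}$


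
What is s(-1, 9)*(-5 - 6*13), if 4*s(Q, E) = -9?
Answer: 747/4 ≈ 186.75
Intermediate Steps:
s(Q, E) = -9/4 (s(Q, E) = (¼)*(-9) = -9/4)
s(-1, 9)*(-5 - 6*13) = -9*(-5 - 6*13)/4 = -9*(-5 - 78)/4 = -9/4*(-83) = 747/4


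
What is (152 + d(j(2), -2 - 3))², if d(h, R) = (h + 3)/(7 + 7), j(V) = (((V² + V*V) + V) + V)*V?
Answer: 4644025/196 ≈ 23694.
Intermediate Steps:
j(V) = V*(2*V + 2*V²) (j(V) = (((V² + V²) + V) + V)*V = ((2*V² + V) + V)*V = ((V + 2*V²) + V)*V = (2*V + 2*V²)*V = V*(2*V + 2*V²))
d(h, R) = 3/14 + h/14 (d(h, R) = (3 + h)/14 = (3 + h)*(1/14) = 3/14 + h/14)
(152 + d(j(2), -2 - 3))² = (152 + (3/14 + (2*2²*(1 + 2))/14))² = (152 + (3/14 + (2*4*3)/14))² = (152 + (3/14 + (1/14)*24))² = (152 + (3/14 + 12/7))² = (152 + 27/14)² = (2155/14)² = 4644025/196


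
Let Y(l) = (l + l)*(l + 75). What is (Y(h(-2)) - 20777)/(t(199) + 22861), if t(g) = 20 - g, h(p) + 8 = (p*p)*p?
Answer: -22665/22682 ≈ -0.99925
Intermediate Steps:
h(p) = -8 + p³ (h(p) = -8 + (p*p)*p = -8 + p²*p = -8 + p³)
Y(l) = 2*l*(75 + l) (Y(l) = (2*l)*(75 + l) = 2*l*(75 + l))
(Y(h(-2)) - 20777)/(t(199) + 22861) = (2*(-8 + (-2)³)*(75 + (-8 + (-2)³)) - 20777)/((20 - 1*199) + 22861) = (2*(-8 - 8)*(75 + (-8 - 8)) - 20777)/((20 - 199) + 22861) = (2*(-16)*(75 - 16) - 20777)/(-179 + 22861) = (2*(-16)*59 - 20777)/22682 = (-1888 - 20777)*(1/22682) = -22665*1/22682 = -22665/22682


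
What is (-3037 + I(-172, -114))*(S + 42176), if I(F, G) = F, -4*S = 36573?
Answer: -424008379/4 ≈ -1.0600e+8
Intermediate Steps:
S = -36573/4 (S = -1/4*36573 = -36573/4 ≈ -9143.3)
(-3037 + I(-172, -114))*(S + 42176) = (-3037 - 172)*(-36573/4 + 42176) = -3209*132131/4 = -424008379/4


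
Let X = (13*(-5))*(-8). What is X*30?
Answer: 15600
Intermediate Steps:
X = 520 (X = -65*(-8) = 520)
X*30 = 520*30 = 15600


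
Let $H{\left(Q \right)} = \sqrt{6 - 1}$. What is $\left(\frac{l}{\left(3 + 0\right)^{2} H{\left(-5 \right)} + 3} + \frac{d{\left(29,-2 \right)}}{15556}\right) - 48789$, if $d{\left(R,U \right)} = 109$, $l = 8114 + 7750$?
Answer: $- \frac{8369142357}{171116} + \frac{3966 \sqrt{5}}{11} \approx -48103.0$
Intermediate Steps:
$l = 15864$
$H{\left(Q \right)} = \sqrt{5}$
$\left(\frac{l}{\left(3 + 0\right)^{2} H{\left(-5 \right)} + 3} + \frac{d{\left(29,-2 \right)}}{15556}\right) - 48789 = \left(\frac{15864}{\left(3 + 0\right)^{2} \sqrt{5} + 3} + \frac{109}{15556}\right) - 48789 = \left(\frac{15864}{3^{2} \sqrt{5} + 3} + 109 \cdot \frac{1}{15556}\right) - 48789 = \left(\frac{15864}{9 \sqrt{5} + 3} + \frac{109}{15556}\right) - 48789 = \left(\frac{15864}{3 + 9 \sqrt{5}} + \frac{109}{15556}\right) - 48789 = \left(\frac{109}{15556} + \frac{15864}{3 + 9 \sqrt{5}}\right) - 48789 = - \frac{758961575}{15556} + \frac{15864}{3 + 9 \sqrt{5}}$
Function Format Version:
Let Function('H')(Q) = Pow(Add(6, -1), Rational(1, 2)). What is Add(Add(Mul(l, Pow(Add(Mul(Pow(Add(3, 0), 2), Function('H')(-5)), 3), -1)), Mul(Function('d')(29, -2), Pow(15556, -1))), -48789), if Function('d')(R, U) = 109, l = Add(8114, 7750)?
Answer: Add(Rational(-8369142357, 171116), Mul(Rational(3966, 11), Pow(5, Rational(1, 2)))) ≈ -48103.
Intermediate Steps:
l = 15864
Function('H')(Q) = Pow(5, Rational(1, 2))
Add(Add(Mul(l, Pow(Add(Mul(Pow(Add(3, 0), 2), Function('H')(-5)), 3), -1)), Mul(Function('d')(29, -2), Pow(15556, -1))), -48789) = Add(Add(Mul(15864, Pow(Add(Mul(Pow(Add(3, 0), 2), Pow(5, Rational(1, 2))), 3), -1)), Mul(109, Pow(15556, -1))), -48789) = Add(Add(Mul(15864, Pow(Add(Mul(Pow(3, 2), Pow(5, Rational(1, 2))), 3), -1)), Mul(109, Rational(1, 15556))), -48789) = Add(Add(Mul(15864, Pow(Add(Mul(9, Pow(5, Rational(1, 2))), 3), -1)), Rational(109, 15556)), -48789) = Add(Add(Mul(15864, Pow(Add(3, Mul(9, Pow(5, Rational(1, 2)))), -1)), Rational(109, 15556)), -48789) = Add(Add(Rational(109, 15556), Mul(15864, Pow(Add(3, Mul(9, Pow(5, Rational(1, 2)))), -1))), -48789) = Add(Rational(-758961575, 15556), Mul(15864, Pow(Add(3, Mul(9, Pow(5, Rational(1, 2)))), -1)))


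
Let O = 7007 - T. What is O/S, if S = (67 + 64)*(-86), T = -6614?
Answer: -13621/11266 ≈ -1.2090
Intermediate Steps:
O = 13621 (O = 7007 - 1*(-6614) = 7007 + 6614 = 13621)
S = -11266 (S = 131*(-86) = -11266)
O/S = 13621/(-11266) = 13621*(-1/11266) = -13621/11266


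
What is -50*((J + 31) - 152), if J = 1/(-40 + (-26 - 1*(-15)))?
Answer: 308600/51 ≈ 6051.0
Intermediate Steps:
J = -1/51 (J = 1/(-40 + (-26 + 15)) = 1/(-40 - 11) = 1/(-51) = -1/51 ≈ -0.019608)
-50*((J + 31) - 152) = -50*((-1/51 + 31) - 152) = -50*(1580/51 - 152) = -50*(-6172/51) = 308600/51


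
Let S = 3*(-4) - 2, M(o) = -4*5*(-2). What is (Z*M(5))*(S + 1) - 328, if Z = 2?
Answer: -1368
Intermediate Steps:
M(o) = 40 (M(o) = -20*(-2) = 40)
S = -14 (S = -12 - 2 = -14)
(Z*M(5))*(S + 1) - 328 = (2*40)*(-14 + 1) - 328 = 80*(-13) - 328 = -1040 - 328 = -1368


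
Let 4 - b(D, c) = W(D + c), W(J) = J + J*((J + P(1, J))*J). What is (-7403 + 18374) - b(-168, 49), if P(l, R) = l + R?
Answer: -3345309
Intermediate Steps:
P(l, R) = R + l
W(J) = J + J²*(1 + 2*J) (W(J) = J + J*((J + (J + 1))*J) = J + J*((J + (1 + J))*J) = J + J*((1 + 2*J)*J) = J + J*(J*(1 + 2*J)) = J + J²*(1 + 2*J))
b(D, c) = 4 - (D + c)*(1 + D + c + 2*(D + c)²) (b(D, c) = 4 - (D + c)*(1 + (D + c) + 2*(D + c)²) = 4 - (D + c)*(1 + D + c + 2*(D + c)²))
(-7403 + 18374) - b(-168, 49) = (-7403 + 18374) - (4 - (-168 + 49)*(1 + (-168 + 49)² + (-168 + 49)*(1 - 168 + 49))) = 10971 - (4 - 1*(-119)*(1 + (-119)² - 119*(-118))) = 10971 - (4 - 1*(-119)*(1 + 14161 + 14042)) = 10971 - (4 - 1*(-119)*28204) = 10971 - (4 + 3356276) = 10971 - 1*3356280 = 10971 - 3356280 = -3345309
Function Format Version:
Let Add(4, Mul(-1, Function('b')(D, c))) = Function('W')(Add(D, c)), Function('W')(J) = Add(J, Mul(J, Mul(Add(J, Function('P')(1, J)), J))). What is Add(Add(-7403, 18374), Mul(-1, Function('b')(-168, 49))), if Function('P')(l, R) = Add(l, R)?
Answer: -3345309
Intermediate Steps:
Function('P')(l, R) = Add(R, l)
Function('W')(J) = Add(J, Mul(Pow(J, 2), Add(1, Mul(2, J)))) (Function('W')(J) = Add(J, Mul(J, Mul(Add(J, Add(J, 1)), J))) = Add(J, Mul(J, Mul(Add(J, Add(1, J)), J))) = Add(J, Mul(J, Mul(Add(1, Mul(2, J)), J))) = Add(J, Mul(J, Mul(J, Add(1, Mul(2, J))))) = Add(J, Mul(Pow(J, 2), Add(1, Mul(2, J)))))
Function('b')(D, c) = Add(4, Mul(-1, Add(D, c), Add(1, D, c, Mul(2, Pow(Add(D, c), 2))))) (Function('b')(D, c) = Add(4, Mul(-1, Mul(Add(D, c), Add(1, Add(D, c), Mul(2, Pow(Add(D, c), 2)))))) = Add(4, Mul(-1, Mul(Add(D, c), Add(1, D, c, Mul(2, Pow(Add(D, c), 2)))))) = Add(4, Mul(-1, Add(D, c), Add(1, D, c, Mul(2, Pow(Add(D, c), 2))))))
Add(Add(-7403, 18374), Mul(-1, Function('b')(-168, 49))) = Add(Add(-7403, 18374), Mul(-1, Add(4, Mul(-1, Add(-168, 49), Add(1, Pow(Add(-168, 49), 2), Mul(Add(-168, 49), Add(1, -168, 49))))))) = Add(10971, Mul(-1, Add(4, Mul(-1, -119, Add(1, Pow(-119, 2), Mul(-119, -118)))))) = Add(10971, Mul(-1, Add(4, Mul(-1, -119, Add(1, 14161, 14042))))) = Add(10971, Mul(-1, Add(4, Mul(-1, -119, 28204)))) = Add(10971, Mul(-1, Add(4, 3356276))) = Add(10971, Mul(-1, 3356280)) = Add(10971, -3356280) = -3345309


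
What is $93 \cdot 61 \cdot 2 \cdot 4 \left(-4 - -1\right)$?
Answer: $-136152$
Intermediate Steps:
$93 \cdot 61 \cdot 2 \cdot 4 \left(-4 - -1\right) = 5673 \cdot 8 \left(-4 + 1\right) = 5673 \cdot 8 \left(-3\right) = 5673 \left(-24\right) = -136152$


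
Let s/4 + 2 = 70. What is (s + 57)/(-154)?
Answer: -47/22 ≈ -2.1364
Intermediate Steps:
s = 272 (s = -8 + 4*70 = -8 + 280 = 272)
(s + 57)/(-154) = (272 + 57)/(-154) = -1/154*329 = -47/22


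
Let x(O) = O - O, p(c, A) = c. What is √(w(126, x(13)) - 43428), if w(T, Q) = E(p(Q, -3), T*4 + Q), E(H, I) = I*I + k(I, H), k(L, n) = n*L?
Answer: 2*√52647 ≈ 458.90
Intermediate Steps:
k(L, n) = L*n
x(O) = 0
E(H, I) = I² + H*I (E(H, I) = I*I + I*H = I² + H*I)
w(T, Q) = (Q + 4*T)*(2*Q + 4*T) (w(T, Q) = (T*4 + Q)*(Q + (T*4 + Q)) = (4*T + Q)*(Q + (4*T + Q)) = (Q + 4*T)*(Q + (Q + 4*T)) = (Q + 4*T)*(2*Q + 4*T))
√(w(126, x(13)) - 43428) = √(2*(0 + 2*126)*(0 + 4*126) - 43428) = √(2*(0 + 252)*(0 + 504) - 43428) = √(2*252*504 - 43428) = √(254016 - 43428) = √210588 = 2*√52647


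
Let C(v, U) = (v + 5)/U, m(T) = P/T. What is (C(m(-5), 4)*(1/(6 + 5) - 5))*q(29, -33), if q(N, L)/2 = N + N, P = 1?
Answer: -37584/55 ≈ -683.35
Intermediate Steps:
q(N, L) = 4*N (q(N, L) = 2*(N + N) = 2*(2*N) = 4*N)
m(T) = 1/T
C(v, U) = (5 + v)/U
(C(m(-5), 4)*(1/(6 + 5) - 5))*q(29, -33) = (((5 + 1/(-5))/4)*(1/(6 + 5) - 5))*(4*29) = (((5 - ⅕)/4)*(1/11 - 5))*116 = (((¼)*(24/5))*(1/11 - 5))*116 = ((6/5)*(-54/11))*116 = -324/55*116 = -37584/55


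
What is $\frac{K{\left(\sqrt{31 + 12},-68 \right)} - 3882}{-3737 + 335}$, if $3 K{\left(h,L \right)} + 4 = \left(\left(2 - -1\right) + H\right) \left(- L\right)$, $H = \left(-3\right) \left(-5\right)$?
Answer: $\frac{5213}{5103} \approx 1.0216$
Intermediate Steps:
$H = 15$
$K{\left(h,L \right)} = - \frac{4}{3} - 6 L$ ($K{\left(h,L \right)} = - \frac{4}{3} + \frac{\left(\left(2 - -1\right) + 15\right) \left(- L\right)}{3} = - \frac{4}{3} + \frac{\left(\left(2 + 1\right) + 15\right) \left(- L\right)}{3} = - \frac{4}{3} + \frac{\left(3 + 15\right) \left(- L\right)}{3} = - \frac{4}{3} + \frac{18 \left(- L\right)}{3} = - \frac{4}{3} + \frac{\left(-18\right) L}{3} = - \frac{4}{3} - 6 L$)
$\frac{K{\left(\sqrt{31 + 12},-68 \right)} - 3882}{-3737 + 335} = \frac{\left(- \frac{4}{3} - -408\right) - 3882}{-3737 + 335} = \frac{\left(- \frac{4}{3} + 408\right) - 3882}{-3402} = \left(\frac{1220}{3} - 3882\right) \left(- \frac{1}{3402}\right) = \left(- \frac{10426}{3}\right) \left(- \frac{1}{3402}\right) = \frac{5213}{5103}$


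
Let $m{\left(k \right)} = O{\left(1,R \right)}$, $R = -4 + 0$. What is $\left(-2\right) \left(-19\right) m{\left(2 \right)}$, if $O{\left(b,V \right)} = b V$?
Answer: $-152$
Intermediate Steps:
$R = -4$
$O{\left(b,V \right)} = V b$
$m{\left(k \right)} = -4$ ($m{\left(k \right)} = \left(-4\right) 1 = -4$)
$\left(-2\right) \left(-19\right) m{\left(2 \right)} = \left(-2\right) \left(-19\right) \left(-4\right) = 38 \left(-4\right) = -152$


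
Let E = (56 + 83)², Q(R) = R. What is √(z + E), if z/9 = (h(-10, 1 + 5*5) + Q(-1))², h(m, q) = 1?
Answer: 139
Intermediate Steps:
E = 19321 (E = 139² = 19321)
z = 0 (z = 9*(1 - 1)² = 9*0² = 9*0 = 0)
√(z + E) = √(0 + 19321) = √19321 = 139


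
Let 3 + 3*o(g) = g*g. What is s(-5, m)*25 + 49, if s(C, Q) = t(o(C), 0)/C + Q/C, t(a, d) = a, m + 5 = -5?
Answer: 187/3 ≈ 62.333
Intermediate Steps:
m = -10 (m = -5 - 5 = -10)
o(g) = -1 + g²/3 (o(g) = -1 + (g*g)/3 = -1 + g²/3)
s(C, Q) = Q/C + (-1 + C²/3)/C (s(C, Q) = (-1 + C²/3)/C + Q/C = Q/C + (-1 + C²/3)/C)
s(-5, m)*25 + 49 = ((-1 - 10 + (⅓)*(-5)²)/(-5))*25 + 49 = -(-1 - 10 + (⅓)*25)/5*25 + 49 = -(-1 - 10 + 25/3)/5*25 + 49 = -⅕*(-8/3)*25 + 49 = (8/15)*25 + 49 = 40/3 + 49 = 187/3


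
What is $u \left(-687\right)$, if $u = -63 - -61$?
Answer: $1374$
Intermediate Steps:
$u = -2$ ($u = -63 + 61 = -2$)
$u \left(-687\right) = \left(-2\right) \left(-687\right) = 1374$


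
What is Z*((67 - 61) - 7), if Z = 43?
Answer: -43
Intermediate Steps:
Z*((67 - 61) - 7) = 43*((67 - 61) - 7) = 43*(6 - 7) = 43*(-1) = -43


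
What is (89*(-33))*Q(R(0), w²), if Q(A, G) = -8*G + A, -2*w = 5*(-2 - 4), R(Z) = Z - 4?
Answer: 5298348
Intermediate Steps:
R(Z) = -4 + Z
w = 15 (w = -5*(-2 - 4)/2 = -5*(-6)/2 = -½*(-30) = 15)
Q(A, G) = A - 8*G
(89*(-33))*Q(R(0), w²) = (89*(-33))*((-4 + 0) - 8*15²) = -2937*(-4 - 8*225) = -2937*(-4 - 1800) = -2937*(-1804) = 5298348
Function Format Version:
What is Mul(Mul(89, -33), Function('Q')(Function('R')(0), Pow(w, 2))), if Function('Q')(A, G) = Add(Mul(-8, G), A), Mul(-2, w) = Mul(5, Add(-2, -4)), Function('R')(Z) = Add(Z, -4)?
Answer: 5298348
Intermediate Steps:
Function('R')(Z) = Add(-4, Z)
w = 15 (w = Mul(Rational(-1, 2), Mul(5, Add(-2, -4))) = Mul(Rational(-1, 2), Mul(5, -6)) = Mul(Rational(-1, 2), -30) = 15)
Function('Q')(A, G) = Add(A, Mul(-8, G))
Mul(Mul(89, -33), Function('Q')(Function('R')(0), Pow(w, 2))) = Mul(Mul(89, -33), Add(Add(-4, 0), Mul(-8, Pow(15, 2)))) = Mul(-2937, Add(-4, Mul(-8, 225))) = Mul(-2937, Add(-4, -1800)) = Mul(-2937, -1804) = 5298348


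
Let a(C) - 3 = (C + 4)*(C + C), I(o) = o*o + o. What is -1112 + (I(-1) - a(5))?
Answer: -1205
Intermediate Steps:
I(o) = o + o**2 (I(o) = o**2 + o = o + o**2)
a(C) = 3 + 2*C*(4 + C) (a(C) = 3 + (C + 4)*(C + C) = 3 + (4 + C)*(2*C) = 3 + 2*C*(4 + C))
-1112 + (I(-1) - a(5)) = -1112 + (-(1 - 1) - (3 + 2*5**2 + 8*5)) = -1112 + (-1*0 - (3 + 2*25 + 40)) = -1112 + (0 - (3 + 50 + 40)) = -1112 + (0 - 1*93) = -1112 + (0 - 93) = -1112 - 93 = -1205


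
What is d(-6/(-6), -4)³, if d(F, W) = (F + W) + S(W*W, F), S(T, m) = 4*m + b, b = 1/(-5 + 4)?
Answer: 0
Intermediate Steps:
b = -1 (b = 1/(-1) = -1)
S(T, m) = -1 + 4*m (S(T, m) = 4*m - 1 = -1 + 4*m)
d(F, W) = -1 + W + 5*F (d(F, W) = (F + W) + (-1 + 4*F) = -1 + W + 5*F)
d(-6/(-6), -4)³ = (-1 - 4 + 5*(-6/(-6)))³ = (-1 - 4 + 5*(-6*(-⅙)))³ = (-1 - 4 + 5*1)³ = (-1 - 4 + 5)³ = 0³ = 0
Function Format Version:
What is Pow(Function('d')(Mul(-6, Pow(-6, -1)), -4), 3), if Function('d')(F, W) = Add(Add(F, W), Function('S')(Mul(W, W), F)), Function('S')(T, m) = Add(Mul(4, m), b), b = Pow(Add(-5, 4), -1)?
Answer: 0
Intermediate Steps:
b = -1 (b = Pow(-1, -1) = -1)
Function('S')(T, m) = Add(-1, Mul(4, m)) (Function('S')(T, m) = Add(Mul(4, m), -1) = Add(-1, Mul(4, m)))
Function('d')(F, W) = Add(-1, W, Mul(5, F)) (Function('d')(F, W) = Add(Add(F, W), Add(-1, Mul(4, F))) = Add(-1, W, Mul(5, F)))
Pow(Function('d')(Mul(-6, Pow(-6, -1)), -4), 3) = Pow(Add(-1, -4, Mul(5, Mul(-6, Pow(-6, -1)))), 3) = Pow(Add(-1, -4, Mul(5, Mul(-6, Rational(-1, 6)))), 3) = Pow(Add(-1, -4, Mul(5, 1)), 3) = Pow(Add(-1, -4, 5), 3) = Pow(0, 3) = 0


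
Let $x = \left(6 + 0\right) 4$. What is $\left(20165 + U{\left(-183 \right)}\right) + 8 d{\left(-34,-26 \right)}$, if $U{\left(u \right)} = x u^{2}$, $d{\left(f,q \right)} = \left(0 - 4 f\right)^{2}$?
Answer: $971869$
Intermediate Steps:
$d{\left(f,q \right)} = 16 f^{2}$ ($d{\left(f,q \right)} = \left(- 4 f\right)^{2} = 16 f^{2}$)
$x = 24$ ($x = 6 \cdot 4 = 24$)
$U{\left(u \right)} = 24 u^{2}$
$\left(20165 + U{\left(-183 \right)}\right) + 8 d{\left(-34,-26 \right)} = \left(20165 + 24 \left(-183\right)^{2}\right) + 8 \cdot 16 \left(-34\right)^{2} = \left(20165 + 24 \cdot 33489\right) + 8 \cdot 16 \cdot 1156 = \left(20165 + 803736\right) + 8 \cdot 18496 = 823901 + 147968 = 971869$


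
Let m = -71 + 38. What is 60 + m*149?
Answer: -4857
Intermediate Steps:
m = -33
60 + m*149 = 60 - 33*149 = 60 - 4917 = -4857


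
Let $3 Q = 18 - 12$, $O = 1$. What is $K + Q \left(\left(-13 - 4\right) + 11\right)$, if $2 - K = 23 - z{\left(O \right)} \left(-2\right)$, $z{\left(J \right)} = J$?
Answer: $-35$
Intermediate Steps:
$Q = 2$ ($Q = \frac{18 - 12}{3} = \frac{1}{3} \cdot 6 = 2$)
$K = -23$ ($K = 2 - \left(23 - 1 \left(-2\right)\right) = 2 - \left(23 - -2\right) = 2 - \left(23 + 2\right) = 2 - 25 = -23$)
$K + Q \left(\left(-13 - 4\right) + 11\right) = -23 + 2 \left(\left(-13 - 4\right) + 11\right) = -23 + 2 \left(-17 + 11\right) = -23 + 2 \left(-6\right) = -23 - 12 = -35$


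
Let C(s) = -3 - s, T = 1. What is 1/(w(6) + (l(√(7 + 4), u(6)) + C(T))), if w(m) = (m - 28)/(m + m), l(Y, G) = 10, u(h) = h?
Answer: 6/25 ≈ 0.24000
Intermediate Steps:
w(m) = (-28 + m)/(2*m) (w(m) = (-28 + m)/((2*m)) = (-28 + m)*(1/(2*m)) = (-28 + m)/(2*m))
1/(w(6) + (l(√(7 + 4), u(6)) + C(T))) = 1/((½)*(-28 + 6)/6 + (10 + (-3 - 1*1))) = 1/((½)*(⅙)*(-22) + (10 + (-3 - 1))) = 1/(-11/6 + (10 - 4)) = 1/(-11/6 + 6) = 1/(25/6) = 6/25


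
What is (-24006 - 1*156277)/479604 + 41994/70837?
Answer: 7369783505/33973708548 ≈ 0.21693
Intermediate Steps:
(-24006 - 1*156277)/479604 + 41994/70837 = (-24006 - 156277)*(1/479604) + 41994*(1/70837) = -180283*1/479604 + 41994/70837 = -180283/479604 + 41994/70837 = 7369783505/33973708548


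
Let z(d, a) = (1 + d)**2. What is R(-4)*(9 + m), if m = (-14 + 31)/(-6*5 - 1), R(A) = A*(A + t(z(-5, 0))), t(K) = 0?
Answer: 4192/31 ≈ 135.23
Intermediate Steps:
R(A) = A**2 (R(A) = A*(A + 0) = A*A = A**2)
m = -17/31 (m = 17/(-30 - 1) = 17/(-31) = 17*(-1/31) = -17/31 ≈ -0.54839)
R(-4)*(9 + m) = (-4)**2*(9 - 17/31) = 16*(262/31) = 4192/31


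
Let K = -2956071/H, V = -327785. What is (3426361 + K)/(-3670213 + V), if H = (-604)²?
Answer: -1874045515/2186707104 ≈ -0.85702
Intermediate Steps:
H = 364816
K = -2956071/364816 ≈ -8.1029
(3426361 + K)/(-3670213 + V) = (3426361 - 2956071/364816)/(-3670213 - 327785) = (1249988358505/364816)/(-3997998) = (1249988358505/364816)*(-1/3997998) = -1874045515/2186707104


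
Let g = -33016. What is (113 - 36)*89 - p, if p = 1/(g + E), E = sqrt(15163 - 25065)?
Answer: 3735111706895/545033079 + I*sqrt(9902)/1090066158 ≈ 6853.0 + 9.1287e-8*I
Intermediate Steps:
E = I*sqrt(9902) (E = sqrt(-9902) = I*sqrt(9902) ≈ 99.509*I)
p = 1/(-33016 + I*sqrt(9902)) ≈ -3.0288e-5 - 9.129e-8*I
(113 - 36)*89 - p = (113 - 36)*89 - (-16508/545033079 - I*sqrt(9902)/1090066158) = 77*89 + (16508/545033079 + I*sqrt(9902)/1090066158) = 6853 + (16508/545033079 + I*sqrt(9902)/1090066158) = 3735111706895/545033079 + I*sqrt(9902)/1090066158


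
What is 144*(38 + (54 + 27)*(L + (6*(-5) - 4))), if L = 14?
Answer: -227808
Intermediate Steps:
144*(38 + (54 + 27)*(L + (6*(-5) - 4))) = 144*(38 + (54 + 27)*(14 + (6*(-5) - 4))) = 144*(38 + 81*(14 + (-30 - 4))) = 144*(38 + 81*(14 - 34)) = 144*(38 + 81*(-20)) = 144*(38 - 1620) = 144*(-1582) = -227808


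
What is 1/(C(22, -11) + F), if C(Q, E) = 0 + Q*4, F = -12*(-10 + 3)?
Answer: 1/172 ≈ 0.0058140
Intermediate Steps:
F = 84 (F = -12*(-7) = 84)
C(Q, E) = 4*Q (C(Q, E) = 0 + 4*Q = 4*Q)
1/(C(22, -11) + F) = 1/(4*22 + 84) = 1/(88 + 84) = 1/172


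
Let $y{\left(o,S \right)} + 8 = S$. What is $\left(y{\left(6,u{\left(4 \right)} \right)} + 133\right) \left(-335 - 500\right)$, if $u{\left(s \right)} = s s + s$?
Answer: $-121075$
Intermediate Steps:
$u{\left(s \right)} = s + s^{2}$ ($u{\left(s \right)} = s^{2} + s = s + s^{2}$)
$y{\left(o,S \right)} = -8 + S$
$\left(y{\left(6,u{\left(4 \right)} \right)} + 133\right) \left(-335 - 500\right) = \left(\left(-8 + 4 \left(1 + 4\right)\right) + 133\right) \left(-335 - 500\right) = \left(\left(-8 + 4 \cdot 5\right) + 133\right) \left(-835\right) = \left(\left(-8 + 20\right) + 133\right) \left(-835\right) = \left(12 + 133\right) \left(-835\right) = 145 \left(-835\right) = -121075$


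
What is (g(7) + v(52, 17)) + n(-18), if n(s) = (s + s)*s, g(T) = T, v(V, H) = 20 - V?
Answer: 623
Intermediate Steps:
n(s) = 2*s² (n(s) = (2*s)*s = 2*s²)
(g(7) + v(52, 17)) + n(-18) = (7 + (20 - 1*52)) + 2*(-18)² = (7 + (20 - 52)) + 2*324 = (7 - 32) + 648 = -25 + 648 = 623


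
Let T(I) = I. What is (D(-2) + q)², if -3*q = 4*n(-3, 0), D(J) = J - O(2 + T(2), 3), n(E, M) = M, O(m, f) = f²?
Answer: 121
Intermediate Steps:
D(J) = -9 + J (D(J) = J - 1*3² = J - 1*9 = J - 9 = -9 + J)
q = 0 (q = -4*0/3 = -⅓*0 = 0)
(D(-2) + q)² = ((-9 - 2) + 0)² = (-11 + 0)² = (-11)² = 121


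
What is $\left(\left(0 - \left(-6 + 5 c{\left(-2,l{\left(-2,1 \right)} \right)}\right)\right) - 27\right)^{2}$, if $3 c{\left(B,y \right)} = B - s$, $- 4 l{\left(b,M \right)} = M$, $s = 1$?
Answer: $256$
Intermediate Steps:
$l{\left(b,M \right)} = - \frac{M}{4}$
$c{\left(B,y \right)} = - \frac{1}{3} + \frac{B}{3}$ ($c{\left(B,y \right)} = \frac{B - 1}{3} = \frac{-1 + B}{3} = - \frac{1}{3} + \frac{B}{3}$)
$\left(\left(0 - \left(-6 + 5 c{\left(-2,l{\left(-2,1 \right)} \right)}\right)\right) - 27\right)^{2} = \left(\left(0 + \left(6 - 5 \left(- \frac{1}{3} + \frac{1}{3} \left(-2\right)\right)\right)\right) - 27\right)^{2} = \left(\left(0 + \left(6 - 5 \left(- \frac{1}{3} - \frac{2}{3}\right)\right)\right) - 27\right)^{2} = \left(\left(0 + \left(6 - -5\right)\right) - 27\right)^{2} = \left(\left(0 + \left(6 + 5\right)\right) - 27\right)^{2} = \left(\left(0 + 11\right) - 27\right)^{2} = \left(11 - 27\right)^{2} = \left(-16\right)^{2} = 256$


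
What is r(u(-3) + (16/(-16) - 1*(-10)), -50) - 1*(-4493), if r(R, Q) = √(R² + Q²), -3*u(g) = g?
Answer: 4493 + 10*√26 ≈ 4544.0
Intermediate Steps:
u(g) = -g/3
r(R, Q) = √(Q² + R²)
r(u(-3) + (16/(-16) - 1*(-10)), -50) - 1*(-4493) = √((-50)² + (-⅓*(-3) + (16/(-16) - 1*(-10)))²) - 1*(-4493) = √(2500 + (1 + (16*(-1/16) + 10))²) + 4493 = √(2500 + (1 + (-1 + 10))²) + 4493 = √(2500 + (1 + 9)²) + 4493 = √(2500 + 10²) + 4493 = √(2500 + 100) + 4493 = √2600 + 4493 = 10*√26 + 4493 = 4493 + 10*√26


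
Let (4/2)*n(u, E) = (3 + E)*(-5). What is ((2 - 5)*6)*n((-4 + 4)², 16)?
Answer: 855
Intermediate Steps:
n(u, E) = -15/2 - 5*E/2 (n(u, E) = ((3 + E)*(-5))/2 = (-15 - 5*E)/2 = -15/2 - 5*E/2)
((2 - 5)*6)*n((-4 + 4)², 16) = ((2 - 5)*6)*(-15/2 - 5/2*16) = (-3*6)*(-15/2 - 40) = -18*(-95/2) = 855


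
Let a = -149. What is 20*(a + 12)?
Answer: -2740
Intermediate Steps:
20*(a + 12) = 20*(-149 + 12) = 20*(-137) = -2740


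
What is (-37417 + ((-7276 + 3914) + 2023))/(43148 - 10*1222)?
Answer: -9689/7732 ≈ -1.2531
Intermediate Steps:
(-37417 + ((-7276 + 3914) + 2023))/(43148 - 10*1222) = (-37417 + (-3362 + 2023))/(43148 - 12220) = (-37417 - 1339)/30928 = -38756*1/30928 = -9689/7732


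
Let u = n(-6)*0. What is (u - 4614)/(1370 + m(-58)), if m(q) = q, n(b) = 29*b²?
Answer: -2307/656 ≈ -3.5168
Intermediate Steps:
u = 0 (u = (29*(-6)²)*0 = (29*36)*0 = 1044*0 = 0)
(u - 4614)/(1370 + m(-58)) = (0 - 4614)/(1370 - 58) = -4614/1312 = -4614*1/1312 = -2307/656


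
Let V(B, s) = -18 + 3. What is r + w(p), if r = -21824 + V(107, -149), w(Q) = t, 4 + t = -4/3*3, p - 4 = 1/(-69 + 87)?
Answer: -21847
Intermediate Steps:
p = 73/18 (p = 4 + 1/(-69 + 87) = 4 + 1/18 = 73/18 ≈ 4.0556)
V(B, s) = -15
t = -8 (t = -4 - 4/3*3 = -4 - 4 = -8)
w(Q) = -8
r = -21839 (r = -21824 - 15 = -21839)
r + w(p) = -21839 - 8 = -21847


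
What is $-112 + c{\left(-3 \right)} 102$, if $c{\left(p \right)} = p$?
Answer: $-418$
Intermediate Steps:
$-112 + c{\left(-3 \right)} 102 = -112 - 306 = -418$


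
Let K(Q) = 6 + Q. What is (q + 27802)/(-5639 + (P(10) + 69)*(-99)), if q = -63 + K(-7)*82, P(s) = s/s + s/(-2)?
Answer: -27657/12074 ≈ -2.2906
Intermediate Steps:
P(s) = 1 - s/2 (P(s) = 1 + s*(-½) = 1 - s/2)
q = -145 (q = -63 + (6 - 7)*82 = -63 - 1*82 = -63 - 82 = -145)
(q + 27802)/(-5639 + (P(10) + 69)*(-99)) = (-145 + 27802)/(-5639 + ((1 - ½*10) + 69)*(-99)) = 27657/(-5639 + ((1 - 5) + 69)*(-99)) = 27657/(-5639 + (-4 + 69)*(-99)) = 27657/(-5639 + 65*(-99)) = 27657/(-5639 - 6435) = 27657/(-12074) = 27657*(-1/12074) = -27657/12074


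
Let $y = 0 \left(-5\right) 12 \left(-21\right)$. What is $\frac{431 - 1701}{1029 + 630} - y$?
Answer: $- \frac{1270}{1659} \approx -0.76552$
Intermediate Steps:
$y = 0$ ($y = 0 \left(-252\right) = 0$)
$\frac{431 - 1701}{1029 + 630} - y = \frac{431 - 1701}{1029 + 630} - 0 = - \frac{1270}{1659} + 0 = - \frac{1270}{1659}$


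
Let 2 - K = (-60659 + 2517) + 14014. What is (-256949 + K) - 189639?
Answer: -402458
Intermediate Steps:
K = 44130 (K = 2 - ((-60659 + 2517) + 14014) = 2 - (-58142 + 14014) = 2 - 1*(-44128) = 2 + 44128 = 44130)
(-256949 + K) - 189639 = (-256949 + 44130) - 189639 = -212819 - 189639 = -402458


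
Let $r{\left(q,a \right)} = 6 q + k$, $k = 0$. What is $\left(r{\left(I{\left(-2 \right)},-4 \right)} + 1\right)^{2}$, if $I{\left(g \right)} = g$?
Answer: $121$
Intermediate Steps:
$r{\left(q,a \right)} = 6 q$ ($r{\left(q,a \right)} = 6 q + 0 = 6 q$)
$\left(r{\left(I{\left(-2 \right)},-4 \right)} + 1\right)^{2} = \left(6 \left(-2\right) + 1\right)^{2} = \left(-12 + 1\right)^{2} = \left(-11\right)^{2} = 121$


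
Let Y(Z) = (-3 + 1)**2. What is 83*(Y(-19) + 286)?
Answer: 24070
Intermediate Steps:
Y(Z) = 4 (Y(Z) = (-2)**2 = 4)
83*(Y(-19) + 286) = 83*(4 + 286) = 83*290 = 24070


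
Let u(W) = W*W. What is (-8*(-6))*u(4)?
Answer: 768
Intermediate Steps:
u(W) = W²
(-8*(-6))*u(4) = -8*(-6)*4² = 48*16 = 768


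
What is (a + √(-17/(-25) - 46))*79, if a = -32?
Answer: -2528 + 79*I*√1133/5 ≈ -2528.0 + 531.83*I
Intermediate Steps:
(a + √(-17/(-25) - 46))*79 = (-32 + √(-17/(-25) - 46))*79 = (-32 + √(-17*(-1/25) - 46))*79 = (-32 + √(17/25 - 46))*79 = (-32 + √(-1133/25))*79 = (-32 + I*√1133/5)*79 = -2528 + 79*I*√1133/5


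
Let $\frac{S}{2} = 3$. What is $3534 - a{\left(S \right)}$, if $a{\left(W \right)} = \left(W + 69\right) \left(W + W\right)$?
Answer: $2634$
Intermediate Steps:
$S = 6$ ($S = 2 \cdot 3 = 6$)
$a{\left(W \right)} = 2 W \left(69 + W\right)$ ($a{\left(W \right)} = \left(69 + W\right) 2 W = 2 W \left(69 + W\right)$)
$3534 - a{\left(S \right)} = 3534 - 2 \cdot 6 \left(69 + 6\right) = 3534 - 2 \cdot 6 \cdot 75 = 3534 - 900 = 2634$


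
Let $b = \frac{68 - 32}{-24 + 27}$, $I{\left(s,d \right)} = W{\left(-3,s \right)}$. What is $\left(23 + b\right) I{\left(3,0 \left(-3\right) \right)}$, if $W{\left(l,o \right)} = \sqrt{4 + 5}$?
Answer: $105$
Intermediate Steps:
$W{\left(l,o \right)} = 3$ ($W{\left(l,o \right)} = \sqrt{9} = 3$)
$I{\left(s,d \right)} = 3$
$b = 12$ ($b = \frac{36}{3} = 36 \cdot \frac{1}{3} = 12$)
$\left(23 + b\right) I{\left(3,0 \left(-3\right) \right)} = \left(23 + 12\right) 3 = 35 \cdot 3 = 105$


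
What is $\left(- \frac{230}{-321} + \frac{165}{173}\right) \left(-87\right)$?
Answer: $- \frac{2689895}{18511} \approx -145.31$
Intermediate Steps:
$\left(- \frac{230}{-321} + \frac{165}{173}\right) \left(-87\right) = \left(\left(-230\right) \left(- \frac{1}{321}\right) + 165 \cdot \frac{1}{173}\right) \left(-87\right) = \left(\frac{230}{321} + \frac{165}{173}\right) \left(-87\right) = \frac{92755}{55533} \left(-87\right) = - \frac{2689895}{18511}$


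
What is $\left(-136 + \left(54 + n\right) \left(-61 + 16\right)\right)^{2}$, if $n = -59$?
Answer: $7921$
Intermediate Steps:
$\left(-136 + \left(54 + n\right) \left(-61 + 16\right)\right)^{2} = \left(-136 + \left(54 - 59\right) \left(-61 + 16\right)\right)^{2} = \left(-136 - -225\right)^{2} = \left(-136 + 225\right)^{2} = 89^{2} = 7921$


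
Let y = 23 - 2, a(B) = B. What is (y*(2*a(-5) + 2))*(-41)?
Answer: 6888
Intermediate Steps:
y = 21
(y*(2*a(-5) + 2))*(-41) = (21*(2*(-5) + 2))*(-41) = (21*(-10 + 2))*(-41) = (21*(-8))*(-41) = -168*(-41) = 6888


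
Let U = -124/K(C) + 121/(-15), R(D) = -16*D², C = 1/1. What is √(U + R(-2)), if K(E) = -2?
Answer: I*√2265/15 ≈ 3.1728*I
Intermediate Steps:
C = 1
U = 809/15 (U = -124/(-2) + 121/(-15) = -124*(-½) + 121*(-1/15) = 62 - 121/15 = 809/15 ≈ 53.933)
√(U + R(-2)) = √(809/15 - 16*(-2)²) = √(809/15 - 16*4) = √(809/15 - 64) = √(-151/15) = I*√2265/15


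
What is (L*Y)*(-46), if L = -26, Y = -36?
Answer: -43056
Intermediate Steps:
(L*Y)*(-46) = -26*(-36)*(-46) = 936*(-46) = -43056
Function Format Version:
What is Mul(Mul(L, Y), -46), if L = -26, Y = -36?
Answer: -43056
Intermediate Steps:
Mul(Mul(L, Y), -46) = Mul(Mul(-26, -36), -46) = Mul(936, -46) = -43056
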